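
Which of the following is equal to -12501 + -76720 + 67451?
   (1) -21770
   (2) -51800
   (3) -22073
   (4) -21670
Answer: 1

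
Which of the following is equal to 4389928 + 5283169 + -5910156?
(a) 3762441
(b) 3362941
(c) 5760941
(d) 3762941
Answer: d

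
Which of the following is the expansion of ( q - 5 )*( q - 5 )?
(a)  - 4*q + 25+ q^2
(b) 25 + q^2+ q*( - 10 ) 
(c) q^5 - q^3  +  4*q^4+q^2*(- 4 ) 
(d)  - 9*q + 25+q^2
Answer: b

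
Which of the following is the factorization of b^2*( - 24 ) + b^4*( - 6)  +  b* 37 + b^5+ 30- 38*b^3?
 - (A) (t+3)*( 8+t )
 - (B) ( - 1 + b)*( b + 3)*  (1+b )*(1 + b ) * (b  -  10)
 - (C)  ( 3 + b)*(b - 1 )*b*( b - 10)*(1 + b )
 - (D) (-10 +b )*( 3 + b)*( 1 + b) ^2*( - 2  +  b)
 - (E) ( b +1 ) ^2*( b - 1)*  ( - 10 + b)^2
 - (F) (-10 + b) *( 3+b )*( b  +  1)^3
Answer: B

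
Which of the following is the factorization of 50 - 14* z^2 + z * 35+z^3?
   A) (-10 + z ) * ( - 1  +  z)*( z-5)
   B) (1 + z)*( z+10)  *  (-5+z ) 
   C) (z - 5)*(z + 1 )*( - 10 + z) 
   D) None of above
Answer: C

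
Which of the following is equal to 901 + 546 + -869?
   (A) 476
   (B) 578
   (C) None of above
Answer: B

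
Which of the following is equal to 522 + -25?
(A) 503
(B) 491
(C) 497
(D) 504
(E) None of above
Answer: C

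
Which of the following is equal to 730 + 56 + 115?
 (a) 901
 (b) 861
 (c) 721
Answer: a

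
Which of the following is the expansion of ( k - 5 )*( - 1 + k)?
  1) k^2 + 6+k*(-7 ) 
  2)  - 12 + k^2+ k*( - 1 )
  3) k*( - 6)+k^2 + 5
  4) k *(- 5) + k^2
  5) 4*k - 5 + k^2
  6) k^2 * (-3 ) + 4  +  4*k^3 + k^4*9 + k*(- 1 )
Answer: 3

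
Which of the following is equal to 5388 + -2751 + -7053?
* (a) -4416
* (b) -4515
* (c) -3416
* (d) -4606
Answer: a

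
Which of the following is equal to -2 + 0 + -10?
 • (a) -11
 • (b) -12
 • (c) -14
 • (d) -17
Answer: b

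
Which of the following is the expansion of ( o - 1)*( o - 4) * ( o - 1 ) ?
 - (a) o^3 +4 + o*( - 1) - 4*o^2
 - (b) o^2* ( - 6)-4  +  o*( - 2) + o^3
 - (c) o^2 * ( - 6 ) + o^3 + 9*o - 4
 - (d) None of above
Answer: c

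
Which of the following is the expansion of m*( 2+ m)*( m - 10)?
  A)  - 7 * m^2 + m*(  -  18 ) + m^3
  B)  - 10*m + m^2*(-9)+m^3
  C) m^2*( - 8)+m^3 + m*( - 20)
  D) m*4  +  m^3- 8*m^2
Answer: C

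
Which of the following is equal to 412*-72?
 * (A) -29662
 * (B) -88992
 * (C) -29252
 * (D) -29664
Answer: D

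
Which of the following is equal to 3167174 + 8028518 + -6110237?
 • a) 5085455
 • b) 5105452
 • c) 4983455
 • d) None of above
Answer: a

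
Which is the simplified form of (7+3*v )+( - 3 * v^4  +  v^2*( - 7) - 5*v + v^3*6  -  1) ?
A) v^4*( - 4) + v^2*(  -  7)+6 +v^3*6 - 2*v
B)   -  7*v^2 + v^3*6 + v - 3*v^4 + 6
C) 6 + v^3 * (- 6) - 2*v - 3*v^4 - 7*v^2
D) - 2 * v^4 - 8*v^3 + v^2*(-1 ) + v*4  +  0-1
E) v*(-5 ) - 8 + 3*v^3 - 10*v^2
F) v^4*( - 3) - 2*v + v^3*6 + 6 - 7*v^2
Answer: F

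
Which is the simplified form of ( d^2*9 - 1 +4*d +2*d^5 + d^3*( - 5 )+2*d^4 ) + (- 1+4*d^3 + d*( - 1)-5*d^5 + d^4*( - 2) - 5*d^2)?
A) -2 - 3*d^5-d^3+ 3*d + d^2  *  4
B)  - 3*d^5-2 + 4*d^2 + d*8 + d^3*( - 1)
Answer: A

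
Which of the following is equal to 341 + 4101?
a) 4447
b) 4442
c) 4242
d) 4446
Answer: b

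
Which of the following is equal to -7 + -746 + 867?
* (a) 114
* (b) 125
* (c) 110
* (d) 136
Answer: a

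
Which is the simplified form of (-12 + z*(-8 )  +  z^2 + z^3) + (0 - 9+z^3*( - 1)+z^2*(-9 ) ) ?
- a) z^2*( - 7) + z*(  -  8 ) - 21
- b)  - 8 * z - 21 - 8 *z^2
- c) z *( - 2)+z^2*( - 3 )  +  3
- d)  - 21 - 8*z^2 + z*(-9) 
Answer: b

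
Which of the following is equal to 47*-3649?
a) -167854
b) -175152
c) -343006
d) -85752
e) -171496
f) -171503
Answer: f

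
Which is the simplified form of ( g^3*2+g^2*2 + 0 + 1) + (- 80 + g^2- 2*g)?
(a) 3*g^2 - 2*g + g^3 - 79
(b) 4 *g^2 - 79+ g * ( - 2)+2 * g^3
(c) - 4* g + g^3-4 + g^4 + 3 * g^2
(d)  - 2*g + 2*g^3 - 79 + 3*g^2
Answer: d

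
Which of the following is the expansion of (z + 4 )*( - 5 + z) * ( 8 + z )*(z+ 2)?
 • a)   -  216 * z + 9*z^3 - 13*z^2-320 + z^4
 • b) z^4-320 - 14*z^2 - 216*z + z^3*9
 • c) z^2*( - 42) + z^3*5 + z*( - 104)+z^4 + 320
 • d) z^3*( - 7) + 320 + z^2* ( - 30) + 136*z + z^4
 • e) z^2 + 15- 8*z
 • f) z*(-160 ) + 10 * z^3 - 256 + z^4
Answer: b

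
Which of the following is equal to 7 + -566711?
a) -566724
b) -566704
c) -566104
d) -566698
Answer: b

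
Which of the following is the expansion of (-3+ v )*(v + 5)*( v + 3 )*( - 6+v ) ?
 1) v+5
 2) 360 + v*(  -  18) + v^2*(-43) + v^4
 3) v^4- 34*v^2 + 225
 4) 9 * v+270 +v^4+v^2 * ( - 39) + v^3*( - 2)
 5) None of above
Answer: 5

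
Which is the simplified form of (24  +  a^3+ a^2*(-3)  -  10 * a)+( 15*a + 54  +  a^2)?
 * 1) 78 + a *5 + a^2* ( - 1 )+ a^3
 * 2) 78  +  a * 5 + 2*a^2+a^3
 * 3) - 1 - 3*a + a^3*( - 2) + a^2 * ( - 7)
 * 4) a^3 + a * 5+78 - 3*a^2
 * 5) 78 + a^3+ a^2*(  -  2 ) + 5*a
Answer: 5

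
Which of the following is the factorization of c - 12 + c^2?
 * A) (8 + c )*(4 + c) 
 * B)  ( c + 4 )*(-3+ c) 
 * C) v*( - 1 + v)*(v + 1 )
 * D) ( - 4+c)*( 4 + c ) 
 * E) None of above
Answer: B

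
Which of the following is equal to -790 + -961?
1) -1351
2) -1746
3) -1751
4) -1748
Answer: 3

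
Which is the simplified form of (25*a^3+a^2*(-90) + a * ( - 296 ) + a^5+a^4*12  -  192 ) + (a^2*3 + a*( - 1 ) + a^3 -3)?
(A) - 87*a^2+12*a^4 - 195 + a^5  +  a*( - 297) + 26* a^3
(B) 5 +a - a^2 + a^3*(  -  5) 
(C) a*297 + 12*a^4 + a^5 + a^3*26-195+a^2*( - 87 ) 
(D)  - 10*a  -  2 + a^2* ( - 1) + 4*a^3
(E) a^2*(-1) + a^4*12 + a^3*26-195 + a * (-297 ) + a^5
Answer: A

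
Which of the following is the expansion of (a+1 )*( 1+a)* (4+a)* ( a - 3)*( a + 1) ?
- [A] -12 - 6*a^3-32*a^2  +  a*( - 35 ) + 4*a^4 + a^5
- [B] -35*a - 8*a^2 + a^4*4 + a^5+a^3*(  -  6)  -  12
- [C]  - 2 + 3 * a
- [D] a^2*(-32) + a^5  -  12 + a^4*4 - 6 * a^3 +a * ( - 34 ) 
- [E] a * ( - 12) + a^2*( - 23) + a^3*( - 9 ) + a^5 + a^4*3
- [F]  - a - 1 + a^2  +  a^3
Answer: A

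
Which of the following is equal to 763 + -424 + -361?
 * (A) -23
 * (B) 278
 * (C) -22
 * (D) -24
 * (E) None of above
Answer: C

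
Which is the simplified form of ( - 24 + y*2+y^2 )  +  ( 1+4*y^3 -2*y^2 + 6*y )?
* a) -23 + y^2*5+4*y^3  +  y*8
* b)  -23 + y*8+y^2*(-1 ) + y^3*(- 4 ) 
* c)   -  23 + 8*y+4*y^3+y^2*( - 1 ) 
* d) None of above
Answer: c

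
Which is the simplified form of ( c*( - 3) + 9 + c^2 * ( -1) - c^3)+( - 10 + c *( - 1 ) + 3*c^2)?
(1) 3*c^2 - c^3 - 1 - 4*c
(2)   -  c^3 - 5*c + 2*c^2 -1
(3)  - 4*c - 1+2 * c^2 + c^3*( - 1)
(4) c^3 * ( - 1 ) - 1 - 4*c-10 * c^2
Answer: 3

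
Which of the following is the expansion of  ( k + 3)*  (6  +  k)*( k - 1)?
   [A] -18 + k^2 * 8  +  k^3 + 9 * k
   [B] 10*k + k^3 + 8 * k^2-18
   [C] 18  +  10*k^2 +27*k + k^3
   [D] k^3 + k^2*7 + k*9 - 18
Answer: A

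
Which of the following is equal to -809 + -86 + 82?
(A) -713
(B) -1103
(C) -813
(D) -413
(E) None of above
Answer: C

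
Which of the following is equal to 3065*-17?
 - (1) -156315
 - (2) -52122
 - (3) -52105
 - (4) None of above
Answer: 3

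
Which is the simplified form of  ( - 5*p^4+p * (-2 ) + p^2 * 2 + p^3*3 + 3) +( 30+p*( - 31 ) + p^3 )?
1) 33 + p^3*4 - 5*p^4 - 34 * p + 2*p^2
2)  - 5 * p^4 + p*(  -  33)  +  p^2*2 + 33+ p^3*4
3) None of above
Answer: 2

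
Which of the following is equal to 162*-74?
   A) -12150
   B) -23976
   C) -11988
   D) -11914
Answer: C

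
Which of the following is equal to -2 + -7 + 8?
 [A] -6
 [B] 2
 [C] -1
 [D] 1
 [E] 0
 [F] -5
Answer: C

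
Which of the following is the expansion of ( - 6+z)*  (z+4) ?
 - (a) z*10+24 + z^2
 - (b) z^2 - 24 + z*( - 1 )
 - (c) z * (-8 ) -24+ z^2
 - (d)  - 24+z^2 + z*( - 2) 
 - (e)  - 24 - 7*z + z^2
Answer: d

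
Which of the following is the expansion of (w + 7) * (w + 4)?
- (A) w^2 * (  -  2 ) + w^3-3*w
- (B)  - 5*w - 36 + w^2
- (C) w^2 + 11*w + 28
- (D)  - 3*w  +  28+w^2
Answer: C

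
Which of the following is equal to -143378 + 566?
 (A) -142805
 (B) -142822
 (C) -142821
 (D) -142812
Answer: D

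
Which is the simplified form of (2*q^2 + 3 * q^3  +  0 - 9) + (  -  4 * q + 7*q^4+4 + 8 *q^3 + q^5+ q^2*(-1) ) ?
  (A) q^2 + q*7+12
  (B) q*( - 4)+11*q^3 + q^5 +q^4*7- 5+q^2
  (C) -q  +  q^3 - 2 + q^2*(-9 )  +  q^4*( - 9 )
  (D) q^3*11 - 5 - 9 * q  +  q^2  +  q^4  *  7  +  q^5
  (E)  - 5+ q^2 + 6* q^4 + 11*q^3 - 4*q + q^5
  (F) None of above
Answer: B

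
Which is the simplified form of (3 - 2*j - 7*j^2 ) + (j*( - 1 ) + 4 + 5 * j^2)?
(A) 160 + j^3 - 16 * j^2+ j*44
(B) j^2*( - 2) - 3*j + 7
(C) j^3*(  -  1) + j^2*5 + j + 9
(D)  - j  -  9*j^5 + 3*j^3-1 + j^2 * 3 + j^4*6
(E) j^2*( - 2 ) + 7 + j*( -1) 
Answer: B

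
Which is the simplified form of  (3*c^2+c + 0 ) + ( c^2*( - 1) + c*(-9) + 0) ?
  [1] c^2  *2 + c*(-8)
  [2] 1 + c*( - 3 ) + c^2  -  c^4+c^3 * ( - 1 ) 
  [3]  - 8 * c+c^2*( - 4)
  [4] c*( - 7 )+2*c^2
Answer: 1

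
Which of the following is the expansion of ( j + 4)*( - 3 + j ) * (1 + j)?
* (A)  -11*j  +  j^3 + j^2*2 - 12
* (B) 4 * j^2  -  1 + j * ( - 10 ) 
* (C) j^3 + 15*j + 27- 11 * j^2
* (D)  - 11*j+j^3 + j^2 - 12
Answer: A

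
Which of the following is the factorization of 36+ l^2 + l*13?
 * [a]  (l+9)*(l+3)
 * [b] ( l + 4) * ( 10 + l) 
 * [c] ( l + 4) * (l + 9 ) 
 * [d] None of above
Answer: c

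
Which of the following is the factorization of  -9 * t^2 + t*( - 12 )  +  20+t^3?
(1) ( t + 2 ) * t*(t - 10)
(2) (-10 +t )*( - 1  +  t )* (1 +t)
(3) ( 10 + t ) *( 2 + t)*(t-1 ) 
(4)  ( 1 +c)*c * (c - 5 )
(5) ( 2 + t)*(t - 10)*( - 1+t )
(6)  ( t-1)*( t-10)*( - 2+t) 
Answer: 5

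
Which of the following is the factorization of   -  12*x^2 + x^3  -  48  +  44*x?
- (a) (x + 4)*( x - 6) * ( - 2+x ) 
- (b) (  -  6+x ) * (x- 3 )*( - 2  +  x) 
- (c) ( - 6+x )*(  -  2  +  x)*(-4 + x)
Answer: c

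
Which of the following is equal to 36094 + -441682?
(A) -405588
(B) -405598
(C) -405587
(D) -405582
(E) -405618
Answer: A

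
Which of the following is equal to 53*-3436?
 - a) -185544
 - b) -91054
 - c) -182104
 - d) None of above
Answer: d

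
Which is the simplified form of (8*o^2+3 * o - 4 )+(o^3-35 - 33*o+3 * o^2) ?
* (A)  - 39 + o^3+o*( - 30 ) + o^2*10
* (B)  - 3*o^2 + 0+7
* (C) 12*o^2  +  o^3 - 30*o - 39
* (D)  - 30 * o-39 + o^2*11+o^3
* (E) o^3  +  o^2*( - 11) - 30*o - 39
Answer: D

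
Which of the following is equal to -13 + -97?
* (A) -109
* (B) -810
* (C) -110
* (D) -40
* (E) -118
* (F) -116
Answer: C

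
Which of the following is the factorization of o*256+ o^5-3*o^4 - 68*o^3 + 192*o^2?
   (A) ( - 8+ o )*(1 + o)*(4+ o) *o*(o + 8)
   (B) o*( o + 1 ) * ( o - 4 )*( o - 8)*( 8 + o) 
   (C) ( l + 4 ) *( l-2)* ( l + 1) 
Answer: B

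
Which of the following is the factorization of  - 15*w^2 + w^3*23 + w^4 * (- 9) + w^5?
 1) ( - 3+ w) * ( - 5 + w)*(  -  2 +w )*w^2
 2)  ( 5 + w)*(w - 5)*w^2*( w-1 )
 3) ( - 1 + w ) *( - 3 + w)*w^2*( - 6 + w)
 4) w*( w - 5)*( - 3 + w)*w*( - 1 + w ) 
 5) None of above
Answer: 4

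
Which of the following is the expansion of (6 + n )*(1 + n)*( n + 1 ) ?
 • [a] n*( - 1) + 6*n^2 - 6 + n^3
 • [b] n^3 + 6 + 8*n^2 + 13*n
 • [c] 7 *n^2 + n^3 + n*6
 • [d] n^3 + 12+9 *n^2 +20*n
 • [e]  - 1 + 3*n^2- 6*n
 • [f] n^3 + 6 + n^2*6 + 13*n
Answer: b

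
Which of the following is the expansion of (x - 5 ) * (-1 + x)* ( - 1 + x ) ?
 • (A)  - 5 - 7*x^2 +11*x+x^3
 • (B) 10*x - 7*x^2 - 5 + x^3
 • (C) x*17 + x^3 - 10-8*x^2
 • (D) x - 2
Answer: A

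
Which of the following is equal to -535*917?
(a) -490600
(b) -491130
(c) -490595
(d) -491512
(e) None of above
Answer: c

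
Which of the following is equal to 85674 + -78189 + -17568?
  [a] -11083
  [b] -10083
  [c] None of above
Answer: b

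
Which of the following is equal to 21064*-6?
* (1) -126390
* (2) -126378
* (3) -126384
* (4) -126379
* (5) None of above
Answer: 3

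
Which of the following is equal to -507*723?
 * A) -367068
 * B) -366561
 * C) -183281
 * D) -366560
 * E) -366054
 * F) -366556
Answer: B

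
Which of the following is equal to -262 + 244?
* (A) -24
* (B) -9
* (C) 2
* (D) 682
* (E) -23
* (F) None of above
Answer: F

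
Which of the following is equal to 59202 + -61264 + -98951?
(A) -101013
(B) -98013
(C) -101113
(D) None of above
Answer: A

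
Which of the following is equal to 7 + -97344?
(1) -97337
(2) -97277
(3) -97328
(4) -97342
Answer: 1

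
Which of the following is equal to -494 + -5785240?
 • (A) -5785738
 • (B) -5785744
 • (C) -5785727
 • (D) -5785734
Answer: D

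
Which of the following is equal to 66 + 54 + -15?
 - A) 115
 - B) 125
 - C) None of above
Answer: C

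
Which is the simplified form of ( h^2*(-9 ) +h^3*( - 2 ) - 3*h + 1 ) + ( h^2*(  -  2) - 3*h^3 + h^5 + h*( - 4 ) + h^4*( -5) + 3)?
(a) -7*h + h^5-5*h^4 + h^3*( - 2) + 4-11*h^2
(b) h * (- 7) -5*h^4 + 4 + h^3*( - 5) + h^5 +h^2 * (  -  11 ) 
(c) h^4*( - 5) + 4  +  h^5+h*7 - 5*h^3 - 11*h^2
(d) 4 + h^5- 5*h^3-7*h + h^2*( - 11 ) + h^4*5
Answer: b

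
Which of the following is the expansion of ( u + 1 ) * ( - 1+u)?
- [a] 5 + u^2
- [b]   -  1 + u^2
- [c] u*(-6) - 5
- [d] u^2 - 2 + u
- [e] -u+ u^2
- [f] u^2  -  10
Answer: b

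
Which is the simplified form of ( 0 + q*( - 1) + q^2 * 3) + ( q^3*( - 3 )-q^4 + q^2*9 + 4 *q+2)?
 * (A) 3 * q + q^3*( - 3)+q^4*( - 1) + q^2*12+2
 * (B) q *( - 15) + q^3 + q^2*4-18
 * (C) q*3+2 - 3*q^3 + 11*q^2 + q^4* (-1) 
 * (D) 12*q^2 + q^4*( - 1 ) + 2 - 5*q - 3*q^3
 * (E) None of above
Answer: A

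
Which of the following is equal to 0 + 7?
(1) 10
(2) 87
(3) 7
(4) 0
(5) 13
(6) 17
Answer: 3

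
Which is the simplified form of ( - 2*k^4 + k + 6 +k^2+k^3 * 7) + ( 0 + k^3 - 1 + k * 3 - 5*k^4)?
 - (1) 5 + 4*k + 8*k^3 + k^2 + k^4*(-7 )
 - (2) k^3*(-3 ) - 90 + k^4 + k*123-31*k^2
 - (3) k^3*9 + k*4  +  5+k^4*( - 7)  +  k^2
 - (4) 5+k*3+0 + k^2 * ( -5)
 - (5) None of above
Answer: 1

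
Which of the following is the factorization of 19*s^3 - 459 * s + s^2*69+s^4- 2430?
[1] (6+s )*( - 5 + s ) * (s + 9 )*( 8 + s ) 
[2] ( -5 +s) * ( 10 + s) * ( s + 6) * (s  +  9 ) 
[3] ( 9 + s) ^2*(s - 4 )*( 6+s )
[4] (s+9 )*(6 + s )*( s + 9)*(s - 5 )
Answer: 4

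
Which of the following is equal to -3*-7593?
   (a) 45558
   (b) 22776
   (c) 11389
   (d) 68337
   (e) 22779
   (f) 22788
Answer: e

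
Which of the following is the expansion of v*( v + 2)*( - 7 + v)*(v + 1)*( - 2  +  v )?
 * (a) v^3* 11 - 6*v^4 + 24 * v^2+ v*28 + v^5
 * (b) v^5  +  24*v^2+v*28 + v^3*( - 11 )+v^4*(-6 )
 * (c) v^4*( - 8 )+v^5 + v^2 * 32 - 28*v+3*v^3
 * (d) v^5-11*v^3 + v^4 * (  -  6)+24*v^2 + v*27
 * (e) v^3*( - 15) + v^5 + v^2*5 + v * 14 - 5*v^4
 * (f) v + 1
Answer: b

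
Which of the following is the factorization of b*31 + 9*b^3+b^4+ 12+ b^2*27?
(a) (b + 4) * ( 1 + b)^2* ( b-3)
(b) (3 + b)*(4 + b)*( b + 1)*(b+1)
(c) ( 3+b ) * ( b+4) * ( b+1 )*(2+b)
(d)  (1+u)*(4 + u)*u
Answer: b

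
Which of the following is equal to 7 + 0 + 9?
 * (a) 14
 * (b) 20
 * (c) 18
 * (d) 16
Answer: d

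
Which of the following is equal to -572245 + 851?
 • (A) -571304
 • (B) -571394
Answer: B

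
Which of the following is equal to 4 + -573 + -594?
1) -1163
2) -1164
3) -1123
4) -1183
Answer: 1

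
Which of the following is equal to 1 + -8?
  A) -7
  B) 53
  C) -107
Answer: A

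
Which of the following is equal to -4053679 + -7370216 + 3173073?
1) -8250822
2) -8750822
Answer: 1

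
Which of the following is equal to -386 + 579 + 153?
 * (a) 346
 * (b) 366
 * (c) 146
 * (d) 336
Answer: a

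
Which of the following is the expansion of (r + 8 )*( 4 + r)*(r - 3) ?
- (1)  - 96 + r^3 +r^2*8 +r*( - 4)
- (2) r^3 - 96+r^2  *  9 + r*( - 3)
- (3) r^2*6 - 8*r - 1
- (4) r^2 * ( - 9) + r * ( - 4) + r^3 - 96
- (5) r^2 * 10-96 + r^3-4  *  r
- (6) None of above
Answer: 6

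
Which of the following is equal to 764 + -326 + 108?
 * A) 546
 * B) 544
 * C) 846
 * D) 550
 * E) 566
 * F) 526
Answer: A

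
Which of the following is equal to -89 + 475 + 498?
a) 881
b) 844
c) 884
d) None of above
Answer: c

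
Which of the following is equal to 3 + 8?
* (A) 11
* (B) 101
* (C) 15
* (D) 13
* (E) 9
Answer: A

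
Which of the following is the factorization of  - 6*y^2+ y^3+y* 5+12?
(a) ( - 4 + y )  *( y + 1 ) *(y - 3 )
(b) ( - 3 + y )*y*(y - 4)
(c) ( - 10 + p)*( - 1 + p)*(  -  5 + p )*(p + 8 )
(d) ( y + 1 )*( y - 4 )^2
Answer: a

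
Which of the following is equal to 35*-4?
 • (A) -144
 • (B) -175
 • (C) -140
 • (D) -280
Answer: C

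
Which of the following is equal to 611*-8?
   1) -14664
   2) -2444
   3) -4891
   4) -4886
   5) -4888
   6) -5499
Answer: 5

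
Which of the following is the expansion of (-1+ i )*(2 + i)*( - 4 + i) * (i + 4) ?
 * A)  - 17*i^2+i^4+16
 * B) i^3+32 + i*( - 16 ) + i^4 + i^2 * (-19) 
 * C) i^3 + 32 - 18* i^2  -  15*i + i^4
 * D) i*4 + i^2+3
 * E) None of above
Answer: E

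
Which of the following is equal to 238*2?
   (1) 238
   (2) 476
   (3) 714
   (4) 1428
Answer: 2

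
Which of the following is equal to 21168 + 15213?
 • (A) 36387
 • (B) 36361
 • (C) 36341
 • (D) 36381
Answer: D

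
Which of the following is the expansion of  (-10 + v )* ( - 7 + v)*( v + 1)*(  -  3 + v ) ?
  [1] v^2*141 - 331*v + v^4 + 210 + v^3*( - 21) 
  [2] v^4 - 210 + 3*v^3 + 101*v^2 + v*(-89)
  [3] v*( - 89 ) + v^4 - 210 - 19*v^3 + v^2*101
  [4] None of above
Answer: 3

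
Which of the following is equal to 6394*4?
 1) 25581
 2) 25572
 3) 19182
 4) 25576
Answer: 4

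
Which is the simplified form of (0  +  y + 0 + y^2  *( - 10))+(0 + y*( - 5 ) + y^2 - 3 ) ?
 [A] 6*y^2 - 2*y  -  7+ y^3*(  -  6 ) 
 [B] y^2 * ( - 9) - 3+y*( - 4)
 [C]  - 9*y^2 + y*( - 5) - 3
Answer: B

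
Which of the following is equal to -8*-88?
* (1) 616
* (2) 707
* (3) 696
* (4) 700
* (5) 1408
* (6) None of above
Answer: 6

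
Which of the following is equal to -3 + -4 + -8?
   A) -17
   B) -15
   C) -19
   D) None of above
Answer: B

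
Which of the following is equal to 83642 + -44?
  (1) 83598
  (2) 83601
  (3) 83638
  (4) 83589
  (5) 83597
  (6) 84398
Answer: 1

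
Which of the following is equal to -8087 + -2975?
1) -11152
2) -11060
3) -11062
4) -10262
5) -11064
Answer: 3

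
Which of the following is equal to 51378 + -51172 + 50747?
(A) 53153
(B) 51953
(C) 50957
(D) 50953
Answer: D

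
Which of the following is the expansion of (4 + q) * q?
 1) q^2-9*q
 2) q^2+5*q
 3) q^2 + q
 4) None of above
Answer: 4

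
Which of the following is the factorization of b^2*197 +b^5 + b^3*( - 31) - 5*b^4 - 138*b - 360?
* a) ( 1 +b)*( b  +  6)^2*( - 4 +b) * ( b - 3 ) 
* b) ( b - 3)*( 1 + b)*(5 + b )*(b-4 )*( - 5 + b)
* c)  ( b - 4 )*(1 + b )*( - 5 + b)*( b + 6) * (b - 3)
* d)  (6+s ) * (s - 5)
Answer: c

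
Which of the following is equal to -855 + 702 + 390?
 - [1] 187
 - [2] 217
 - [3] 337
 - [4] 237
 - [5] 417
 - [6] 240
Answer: 4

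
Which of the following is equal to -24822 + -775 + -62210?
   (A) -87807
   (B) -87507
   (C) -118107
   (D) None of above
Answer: A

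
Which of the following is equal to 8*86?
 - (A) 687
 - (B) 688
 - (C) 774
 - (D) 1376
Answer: B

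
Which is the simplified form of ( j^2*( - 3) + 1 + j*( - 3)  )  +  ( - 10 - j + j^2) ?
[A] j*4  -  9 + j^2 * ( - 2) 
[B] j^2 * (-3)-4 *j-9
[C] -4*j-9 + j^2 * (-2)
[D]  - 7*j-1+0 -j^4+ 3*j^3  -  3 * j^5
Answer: C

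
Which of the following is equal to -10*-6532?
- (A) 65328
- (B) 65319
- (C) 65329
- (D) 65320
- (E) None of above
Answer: D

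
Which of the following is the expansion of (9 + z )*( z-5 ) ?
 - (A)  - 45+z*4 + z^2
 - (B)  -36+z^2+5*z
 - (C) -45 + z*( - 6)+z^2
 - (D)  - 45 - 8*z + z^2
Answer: A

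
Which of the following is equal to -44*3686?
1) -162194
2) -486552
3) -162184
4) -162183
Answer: 3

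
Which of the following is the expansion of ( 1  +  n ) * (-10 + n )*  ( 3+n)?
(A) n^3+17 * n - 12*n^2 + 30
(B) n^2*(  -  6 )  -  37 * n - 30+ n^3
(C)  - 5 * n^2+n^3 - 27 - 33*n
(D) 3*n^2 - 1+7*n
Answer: B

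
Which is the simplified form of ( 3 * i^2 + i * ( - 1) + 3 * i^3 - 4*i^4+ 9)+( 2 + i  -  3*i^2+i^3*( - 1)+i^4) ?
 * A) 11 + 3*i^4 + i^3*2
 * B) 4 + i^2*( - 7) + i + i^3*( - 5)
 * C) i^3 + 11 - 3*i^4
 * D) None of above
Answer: D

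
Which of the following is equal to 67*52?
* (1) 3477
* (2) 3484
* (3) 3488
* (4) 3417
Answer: 2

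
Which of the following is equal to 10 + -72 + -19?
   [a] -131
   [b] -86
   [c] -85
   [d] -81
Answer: d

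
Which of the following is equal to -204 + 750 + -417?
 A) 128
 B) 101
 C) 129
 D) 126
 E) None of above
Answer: C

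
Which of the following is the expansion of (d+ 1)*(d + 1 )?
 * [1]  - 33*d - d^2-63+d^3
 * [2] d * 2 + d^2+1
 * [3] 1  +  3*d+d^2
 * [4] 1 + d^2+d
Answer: 2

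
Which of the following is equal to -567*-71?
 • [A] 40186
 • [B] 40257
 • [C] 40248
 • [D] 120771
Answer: B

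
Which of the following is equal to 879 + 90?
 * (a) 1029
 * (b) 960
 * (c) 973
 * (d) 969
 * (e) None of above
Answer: d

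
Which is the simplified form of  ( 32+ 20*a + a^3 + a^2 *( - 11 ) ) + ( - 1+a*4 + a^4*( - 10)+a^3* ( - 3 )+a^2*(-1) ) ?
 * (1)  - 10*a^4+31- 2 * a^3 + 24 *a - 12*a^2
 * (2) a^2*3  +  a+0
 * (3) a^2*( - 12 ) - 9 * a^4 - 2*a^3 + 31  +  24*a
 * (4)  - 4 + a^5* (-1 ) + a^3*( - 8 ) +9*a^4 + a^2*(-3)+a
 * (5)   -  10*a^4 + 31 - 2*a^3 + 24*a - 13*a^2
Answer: 1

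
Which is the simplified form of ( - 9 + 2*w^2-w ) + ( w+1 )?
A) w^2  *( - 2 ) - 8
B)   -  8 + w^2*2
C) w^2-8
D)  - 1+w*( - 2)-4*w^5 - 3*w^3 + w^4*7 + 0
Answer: B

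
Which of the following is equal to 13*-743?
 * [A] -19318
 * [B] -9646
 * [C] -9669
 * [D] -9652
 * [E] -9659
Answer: E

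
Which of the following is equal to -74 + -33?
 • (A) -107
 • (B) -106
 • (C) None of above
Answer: A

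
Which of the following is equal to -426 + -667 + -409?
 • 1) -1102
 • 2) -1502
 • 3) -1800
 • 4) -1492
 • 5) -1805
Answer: 2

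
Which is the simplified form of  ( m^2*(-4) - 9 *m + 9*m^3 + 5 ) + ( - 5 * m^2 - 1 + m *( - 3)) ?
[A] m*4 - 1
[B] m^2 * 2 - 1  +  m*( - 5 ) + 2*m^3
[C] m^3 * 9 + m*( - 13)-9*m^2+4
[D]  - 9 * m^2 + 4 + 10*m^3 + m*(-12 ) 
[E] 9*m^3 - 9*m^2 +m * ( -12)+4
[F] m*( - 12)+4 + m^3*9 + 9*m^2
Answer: E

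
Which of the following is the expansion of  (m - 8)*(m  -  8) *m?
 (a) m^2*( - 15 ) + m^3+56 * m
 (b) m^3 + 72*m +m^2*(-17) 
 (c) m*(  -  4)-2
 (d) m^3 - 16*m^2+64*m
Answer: d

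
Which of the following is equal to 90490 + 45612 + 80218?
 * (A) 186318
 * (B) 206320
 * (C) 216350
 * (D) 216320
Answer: D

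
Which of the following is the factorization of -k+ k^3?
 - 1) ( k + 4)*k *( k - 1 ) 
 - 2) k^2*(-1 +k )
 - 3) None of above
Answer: 3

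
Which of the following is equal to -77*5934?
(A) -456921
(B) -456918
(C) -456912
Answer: B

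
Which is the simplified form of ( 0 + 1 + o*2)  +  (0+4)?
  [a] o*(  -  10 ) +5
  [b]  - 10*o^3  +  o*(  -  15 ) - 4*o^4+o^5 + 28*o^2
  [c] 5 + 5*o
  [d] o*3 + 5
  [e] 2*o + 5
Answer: e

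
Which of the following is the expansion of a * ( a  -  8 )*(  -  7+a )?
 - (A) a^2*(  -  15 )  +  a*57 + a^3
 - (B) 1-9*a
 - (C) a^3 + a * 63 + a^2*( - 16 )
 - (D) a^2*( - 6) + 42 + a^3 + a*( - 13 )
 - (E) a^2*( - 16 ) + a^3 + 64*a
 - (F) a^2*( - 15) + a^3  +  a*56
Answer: F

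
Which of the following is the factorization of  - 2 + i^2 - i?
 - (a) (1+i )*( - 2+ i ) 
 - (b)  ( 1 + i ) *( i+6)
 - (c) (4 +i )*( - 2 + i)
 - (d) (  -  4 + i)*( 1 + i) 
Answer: a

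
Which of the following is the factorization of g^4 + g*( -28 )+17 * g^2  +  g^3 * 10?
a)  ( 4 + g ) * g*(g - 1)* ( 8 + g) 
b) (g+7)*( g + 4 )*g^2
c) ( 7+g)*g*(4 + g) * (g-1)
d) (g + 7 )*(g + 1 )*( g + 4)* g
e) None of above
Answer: c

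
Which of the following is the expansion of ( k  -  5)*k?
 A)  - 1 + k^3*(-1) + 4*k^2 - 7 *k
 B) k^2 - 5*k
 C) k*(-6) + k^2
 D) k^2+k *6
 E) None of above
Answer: B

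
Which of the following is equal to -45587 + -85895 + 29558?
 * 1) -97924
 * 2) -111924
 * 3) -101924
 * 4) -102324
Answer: 3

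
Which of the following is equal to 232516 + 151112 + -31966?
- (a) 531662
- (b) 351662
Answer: b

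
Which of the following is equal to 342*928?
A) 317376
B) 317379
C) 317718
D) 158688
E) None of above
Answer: A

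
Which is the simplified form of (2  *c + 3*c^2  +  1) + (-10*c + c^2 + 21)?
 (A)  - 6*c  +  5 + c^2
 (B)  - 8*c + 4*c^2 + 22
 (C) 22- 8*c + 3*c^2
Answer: B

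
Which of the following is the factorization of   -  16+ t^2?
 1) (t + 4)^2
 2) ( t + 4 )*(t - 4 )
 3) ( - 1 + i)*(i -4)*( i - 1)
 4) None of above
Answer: 2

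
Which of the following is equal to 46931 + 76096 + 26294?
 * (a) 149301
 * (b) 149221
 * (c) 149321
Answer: c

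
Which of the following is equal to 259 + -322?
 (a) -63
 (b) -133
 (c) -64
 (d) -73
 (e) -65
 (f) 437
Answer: a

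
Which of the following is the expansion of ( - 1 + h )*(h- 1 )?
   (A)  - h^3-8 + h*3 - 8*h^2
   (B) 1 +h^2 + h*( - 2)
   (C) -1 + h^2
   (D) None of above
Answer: B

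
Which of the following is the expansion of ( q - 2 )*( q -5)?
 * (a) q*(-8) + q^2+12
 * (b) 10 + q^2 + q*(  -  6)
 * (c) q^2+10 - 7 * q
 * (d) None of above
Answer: c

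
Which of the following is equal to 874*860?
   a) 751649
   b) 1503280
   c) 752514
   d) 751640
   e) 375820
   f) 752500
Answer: d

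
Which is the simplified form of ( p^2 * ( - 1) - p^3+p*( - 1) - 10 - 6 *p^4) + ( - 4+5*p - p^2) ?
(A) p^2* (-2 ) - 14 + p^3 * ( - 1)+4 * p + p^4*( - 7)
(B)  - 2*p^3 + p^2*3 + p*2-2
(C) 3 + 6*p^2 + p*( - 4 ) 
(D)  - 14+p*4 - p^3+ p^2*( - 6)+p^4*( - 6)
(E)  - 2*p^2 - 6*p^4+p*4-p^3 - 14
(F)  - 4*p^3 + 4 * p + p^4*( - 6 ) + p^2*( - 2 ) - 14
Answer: E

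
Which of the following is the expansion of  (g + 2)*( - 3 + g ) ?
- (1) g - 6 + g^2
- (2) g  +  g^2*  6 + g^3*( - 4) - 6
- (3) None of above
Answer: 3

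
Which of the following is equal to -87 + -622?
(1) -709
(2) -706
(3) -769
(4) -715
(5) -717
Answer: 1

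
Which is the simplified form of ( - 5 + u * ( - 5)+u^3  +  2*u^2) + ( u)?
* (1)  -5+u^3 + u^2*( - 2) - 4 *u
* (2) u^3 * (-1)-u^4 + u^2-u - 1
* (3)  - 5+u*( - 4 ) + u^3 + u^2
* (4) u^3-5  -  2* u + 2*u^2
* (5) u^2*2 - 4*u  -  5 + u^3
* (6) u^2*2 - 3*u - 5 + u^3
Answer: 5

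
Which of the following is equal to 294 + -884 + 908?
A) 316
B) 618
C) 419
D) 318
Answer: D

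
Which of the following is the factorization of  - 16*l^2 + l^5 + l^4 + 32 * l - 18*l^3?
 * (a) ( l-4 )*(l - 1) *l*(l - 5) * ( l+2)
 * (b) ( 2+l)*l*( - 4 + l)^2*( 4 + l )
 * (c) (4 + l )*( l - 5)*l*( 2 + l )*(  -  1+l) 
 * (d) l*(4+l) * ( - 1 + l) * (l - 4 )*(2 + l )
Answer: d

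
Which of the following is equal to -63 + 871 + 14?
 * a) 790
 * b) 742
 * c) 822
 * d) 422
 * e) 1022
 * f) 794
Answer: c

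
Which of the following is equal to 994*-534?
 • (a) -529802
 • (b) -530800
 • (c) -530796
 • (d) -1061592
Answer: c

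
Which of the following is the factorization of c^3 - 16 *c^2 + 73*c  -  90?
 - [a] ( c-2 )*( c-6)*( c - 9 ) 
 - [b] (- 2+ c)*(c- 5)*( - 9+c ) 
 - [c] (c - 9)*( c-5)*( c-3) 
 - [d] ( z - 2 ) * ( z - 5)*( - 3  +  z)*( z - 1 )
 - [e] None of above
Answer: b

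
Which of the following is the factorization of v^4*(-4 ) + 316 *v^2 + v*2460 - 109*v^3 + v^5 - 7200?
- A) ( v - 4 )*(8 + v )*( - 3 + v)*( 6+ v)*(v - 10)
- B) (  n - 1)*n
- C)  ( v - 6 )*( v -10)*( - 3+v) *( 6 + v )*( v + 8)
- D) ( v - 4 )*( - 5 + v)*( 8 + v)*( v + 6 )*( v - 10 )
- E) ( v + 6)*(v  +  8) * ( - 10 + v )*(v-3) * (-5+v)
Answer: E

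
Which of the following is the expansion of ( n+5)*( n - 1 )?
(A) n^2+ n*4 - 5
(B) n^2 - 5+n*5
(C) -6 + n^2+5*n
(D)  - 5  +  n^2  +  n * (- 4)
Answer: A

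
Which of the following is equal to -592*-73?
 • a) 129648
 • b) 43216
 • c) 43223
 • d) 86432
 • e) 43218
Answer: b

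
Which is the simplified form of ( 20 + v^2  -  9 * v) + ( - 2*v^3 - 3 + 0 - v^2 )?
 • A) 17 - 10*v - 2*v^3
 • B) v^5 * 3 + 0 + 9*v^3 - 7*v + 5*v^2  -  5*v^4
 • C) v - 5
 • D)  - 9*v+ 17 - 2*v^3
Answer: D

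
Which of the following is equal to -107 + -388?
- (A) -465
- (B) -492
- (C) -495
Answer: C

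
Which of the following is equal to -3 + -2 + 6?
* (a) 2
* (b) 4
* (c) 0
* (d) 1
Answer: d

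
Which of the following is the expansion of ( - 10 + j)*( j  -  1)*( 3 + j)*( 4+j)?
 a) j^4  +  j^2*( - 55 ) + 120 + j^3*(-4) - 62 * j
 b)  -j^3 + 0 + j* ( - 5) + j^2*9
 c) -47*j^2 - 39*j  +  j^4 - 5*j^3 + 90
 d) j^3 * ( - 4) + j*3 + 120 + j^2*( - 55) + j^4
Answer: a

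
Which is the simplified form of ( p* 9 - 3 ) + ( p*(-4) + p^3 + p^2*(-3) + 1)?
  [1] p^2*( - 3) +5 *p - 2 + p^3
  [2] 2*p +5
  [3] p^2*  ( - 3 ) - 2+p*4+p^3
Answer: 1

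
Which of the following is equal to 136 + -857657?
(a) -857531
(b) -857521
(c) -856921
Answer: b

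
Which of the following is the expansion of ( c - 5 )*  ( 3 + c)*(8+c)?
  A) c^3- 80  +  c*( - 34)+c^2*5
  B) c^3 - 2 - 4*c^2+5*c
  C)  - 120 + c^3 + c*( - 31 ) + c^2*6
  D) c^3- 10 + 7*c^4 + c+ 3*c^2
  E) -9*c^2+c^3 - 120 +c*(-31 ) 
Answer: C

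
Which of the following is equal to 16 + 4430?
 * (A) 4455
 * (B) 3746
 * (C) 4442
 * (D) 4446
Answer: D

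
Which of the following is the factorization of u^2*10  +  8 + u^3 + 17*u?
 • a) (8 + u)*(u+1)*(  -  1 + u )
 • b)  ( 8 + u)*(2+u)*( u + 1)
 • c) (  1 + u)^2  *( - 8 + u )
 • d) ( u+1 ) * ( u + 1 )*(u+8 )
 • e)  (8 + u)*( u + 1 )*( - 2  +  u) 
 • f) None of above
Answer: d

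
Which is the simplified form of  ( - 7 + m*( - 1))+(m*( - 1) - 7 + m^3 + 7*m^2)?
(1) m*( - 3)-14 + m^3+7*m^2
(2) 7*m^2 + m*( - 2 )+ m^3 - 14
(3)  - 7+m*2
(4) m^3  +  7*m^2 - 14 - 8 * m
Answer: 2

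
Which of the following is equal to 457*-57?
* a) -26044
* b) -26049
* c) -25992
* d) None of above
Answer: b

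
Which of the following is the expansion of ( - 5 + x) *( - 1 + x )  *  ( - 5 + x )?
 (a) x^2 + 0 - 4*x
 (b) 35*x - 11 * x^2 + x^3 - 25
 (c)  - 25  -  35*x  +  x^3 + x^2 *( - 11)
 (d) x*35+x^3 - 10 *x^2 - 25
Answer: b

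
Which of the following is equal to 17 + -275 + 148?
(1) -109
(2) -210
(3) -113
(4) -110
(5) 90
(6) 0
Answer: 4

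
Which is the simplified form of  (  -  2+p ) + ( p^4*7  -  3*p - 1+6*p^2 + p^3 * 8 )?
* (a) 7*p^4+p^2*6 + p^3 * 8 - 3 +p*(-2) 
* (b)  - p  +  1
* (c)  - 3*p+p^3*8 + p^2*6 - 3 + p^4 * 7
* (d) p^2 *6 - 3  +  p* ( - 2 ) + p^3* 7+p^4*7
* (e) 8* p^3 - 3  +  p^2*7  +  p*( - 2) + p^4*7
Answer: a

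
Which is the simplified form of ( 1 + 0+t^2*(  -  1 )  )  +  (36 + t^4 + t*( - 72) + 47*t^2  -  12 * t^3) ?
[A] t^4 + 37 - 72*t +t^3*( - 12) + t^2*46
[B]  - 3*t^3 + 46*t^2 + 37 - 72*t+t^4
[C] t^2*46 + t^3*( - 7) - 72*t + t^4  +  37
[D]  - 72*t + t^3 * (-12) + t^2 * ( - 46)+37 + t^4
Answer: A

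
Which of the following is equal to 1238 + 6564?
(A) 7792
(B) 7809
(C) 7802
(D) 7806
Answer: C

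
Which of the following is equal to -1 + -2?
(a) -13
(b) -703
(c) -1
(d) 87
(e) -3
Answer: e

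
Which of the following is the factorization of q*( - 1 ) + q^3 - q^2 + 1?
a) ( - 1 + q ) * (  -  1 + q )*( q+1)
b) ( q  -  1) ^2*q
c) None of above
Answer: a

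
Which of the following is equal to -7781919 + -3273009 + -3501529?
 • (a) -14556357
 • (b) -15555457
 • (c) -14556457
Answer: c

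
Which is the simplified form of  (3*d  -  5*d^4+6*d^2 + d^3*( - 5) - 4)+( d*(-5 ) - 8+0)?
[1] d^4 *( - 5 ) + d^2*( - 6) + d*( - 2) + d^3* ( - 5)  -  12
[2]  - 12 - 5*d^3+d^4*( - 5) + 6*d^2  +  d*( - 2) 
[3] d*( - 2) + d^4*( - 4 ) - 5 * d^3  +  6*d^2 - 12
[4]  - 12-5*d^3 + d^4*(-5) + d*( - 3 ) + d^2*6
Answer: 2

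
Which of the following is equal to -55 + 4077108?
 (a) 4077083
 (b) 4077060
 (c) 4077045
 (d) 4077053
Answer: d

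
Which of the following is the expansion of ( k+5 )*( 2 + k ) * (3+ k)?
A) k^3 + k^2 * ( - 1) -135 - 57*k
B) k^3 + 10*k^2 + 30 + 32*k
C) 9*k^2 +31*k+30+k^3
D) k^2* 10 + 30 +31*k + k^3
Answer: D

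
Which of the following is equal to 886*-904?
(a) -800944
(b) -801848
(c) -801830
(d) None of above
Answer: a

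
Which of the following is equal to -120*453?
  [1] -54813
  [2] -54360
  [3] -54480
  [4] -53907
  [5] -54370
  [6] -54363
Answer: 2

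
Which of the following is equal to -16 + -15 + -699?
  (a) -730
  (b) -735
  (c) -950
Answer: a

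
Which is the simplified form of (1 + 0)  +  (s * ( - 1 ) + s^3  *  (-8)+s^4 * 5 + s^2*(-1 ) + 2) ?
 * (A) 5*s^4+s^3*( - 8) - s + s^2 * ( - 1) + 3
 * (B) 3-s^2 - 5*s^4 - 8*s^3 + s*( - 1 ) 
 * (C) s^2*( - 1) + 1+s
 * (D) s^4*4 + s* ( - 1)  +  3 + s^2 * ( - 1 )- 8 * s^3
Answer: A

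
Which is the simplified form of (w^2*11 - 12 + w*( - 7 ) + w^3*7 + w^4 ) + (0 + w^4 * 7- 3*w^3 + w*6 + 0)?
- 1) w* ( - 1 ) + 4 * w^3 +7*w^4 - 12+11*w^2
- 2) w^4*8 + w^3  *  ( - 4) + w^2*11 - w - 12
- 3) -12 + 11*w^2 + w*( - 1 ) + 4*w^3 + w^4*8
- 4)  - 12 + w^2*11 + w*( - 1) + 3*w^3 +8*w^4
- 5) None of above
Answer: 3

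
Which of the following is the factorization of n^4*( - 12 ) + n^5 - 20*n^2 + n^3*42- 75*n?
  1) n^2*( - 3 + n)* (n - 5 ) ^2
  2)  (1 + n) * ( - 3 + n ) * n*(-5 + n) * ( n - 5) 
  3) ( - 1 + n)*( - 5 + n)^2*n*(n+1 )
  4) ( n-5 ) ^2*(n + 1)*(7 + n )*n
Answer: 2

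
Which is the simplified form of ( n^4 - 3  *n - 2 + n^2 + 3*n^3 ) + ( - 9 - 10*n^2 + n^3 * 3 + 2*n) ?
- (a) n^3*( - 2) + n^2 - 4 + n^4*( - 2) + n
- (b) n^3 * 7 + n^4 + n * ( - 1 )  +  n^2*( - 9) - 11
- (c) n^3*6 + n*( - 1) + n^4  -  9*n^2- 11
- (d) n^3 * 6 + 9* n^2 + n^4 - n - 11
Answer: c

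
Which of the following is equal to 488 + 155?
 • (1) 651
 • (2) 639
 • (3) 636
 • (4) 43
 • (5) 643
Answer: 5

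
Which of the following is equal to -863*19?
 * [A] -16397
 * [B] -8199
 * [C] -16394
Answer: A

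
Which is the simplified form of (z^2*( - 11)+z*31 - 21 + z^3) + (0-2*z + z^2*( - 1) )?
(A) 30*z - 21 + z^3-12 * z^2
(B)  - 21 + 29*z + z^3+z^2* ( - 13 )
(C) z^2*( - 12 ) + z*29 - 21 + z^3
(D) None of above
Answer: C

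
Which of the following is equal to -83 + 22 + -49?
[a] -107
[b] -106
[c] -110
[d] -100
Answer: c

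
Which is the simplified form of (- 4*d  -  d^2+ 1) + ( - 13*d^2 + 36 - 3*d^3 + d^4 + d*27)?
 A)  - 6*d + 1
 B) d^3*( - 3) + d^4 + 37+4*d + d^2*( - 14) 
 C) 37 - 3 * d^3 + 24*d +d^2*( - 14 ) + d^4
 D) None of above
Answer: D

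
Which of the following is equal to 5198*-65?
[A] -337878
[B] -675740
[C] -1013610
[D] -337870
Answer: D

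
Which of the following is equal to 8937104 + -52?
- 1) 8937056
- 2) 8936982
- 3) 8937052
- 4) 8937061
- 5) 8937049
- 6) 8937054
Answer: 3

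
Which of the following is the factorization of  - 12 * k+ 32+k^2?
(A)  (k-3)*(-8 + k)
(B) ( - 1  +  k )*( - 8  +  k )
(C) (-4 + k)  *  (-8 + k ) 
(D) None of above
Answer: C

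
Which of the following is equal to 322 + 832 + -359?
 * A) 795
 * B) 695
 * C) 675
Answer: A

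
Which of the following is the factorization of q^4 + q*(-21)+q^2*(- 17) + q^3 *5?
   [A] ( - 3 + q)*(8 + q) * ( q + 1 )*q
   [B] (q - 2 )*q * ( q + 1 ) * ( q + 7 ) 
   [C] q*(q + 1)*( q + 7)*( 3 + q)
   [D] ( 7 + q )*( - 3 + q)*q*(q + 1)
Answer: D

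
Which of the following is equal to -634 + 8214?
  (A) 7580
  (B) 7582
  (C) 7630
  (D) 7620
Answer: A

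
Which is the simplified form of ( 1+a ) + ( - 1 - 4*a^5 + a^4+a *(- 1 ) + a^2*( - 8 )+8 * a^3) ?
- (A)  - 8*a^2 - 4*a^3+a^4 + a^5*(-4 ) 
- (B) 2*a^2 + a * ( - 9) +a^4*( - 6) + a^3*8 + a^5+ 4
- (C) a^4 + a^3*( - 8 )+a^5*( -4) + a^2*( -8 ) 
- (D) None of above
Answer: D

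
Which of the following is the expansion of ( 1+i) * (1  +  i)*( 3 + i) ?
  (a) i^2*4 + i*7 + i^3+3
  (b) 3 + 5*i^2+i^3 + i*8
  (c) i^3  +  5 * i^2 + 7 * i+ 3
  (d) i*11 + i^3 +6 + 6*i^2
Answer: c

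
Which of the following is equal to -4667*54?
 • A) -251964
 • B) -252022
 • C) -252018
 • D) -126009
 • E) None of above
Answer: C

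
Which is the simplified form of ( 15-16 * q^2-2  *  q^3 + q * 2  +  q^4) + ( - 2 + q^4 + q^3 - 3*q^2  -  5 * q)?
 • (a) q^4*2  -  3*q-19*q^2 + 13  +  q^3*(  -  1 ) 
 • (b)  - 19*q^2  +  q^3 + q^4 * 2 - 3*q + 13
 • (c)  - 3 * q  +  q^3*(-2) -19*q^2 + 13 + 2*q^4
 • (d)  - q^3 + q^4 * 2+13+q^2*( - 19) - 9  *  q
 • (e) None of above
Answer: a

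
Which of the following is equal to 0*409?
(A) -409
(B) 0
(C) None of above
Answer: B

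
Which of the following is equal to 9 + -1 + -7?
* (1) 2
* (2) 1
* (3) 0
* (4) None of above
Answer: 2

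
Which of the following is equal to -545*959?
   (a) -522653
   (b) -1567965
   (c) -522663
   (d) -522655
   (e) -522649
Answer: d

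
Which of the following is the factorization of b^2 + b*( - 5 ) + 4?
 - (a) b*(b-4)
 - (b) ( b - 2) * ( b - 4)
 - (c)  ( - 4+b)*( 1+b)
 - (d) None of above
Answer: d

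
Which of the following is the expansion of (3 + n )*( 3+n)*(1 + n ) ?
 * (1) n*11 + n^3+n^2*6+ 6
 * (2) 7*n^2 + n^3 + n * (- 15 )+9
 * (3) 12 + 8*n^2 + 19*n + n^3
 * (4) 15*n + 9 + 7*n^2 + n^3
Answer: 4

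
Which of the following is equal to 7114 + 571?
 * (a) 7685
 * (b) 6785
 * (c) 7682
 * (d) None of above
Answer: a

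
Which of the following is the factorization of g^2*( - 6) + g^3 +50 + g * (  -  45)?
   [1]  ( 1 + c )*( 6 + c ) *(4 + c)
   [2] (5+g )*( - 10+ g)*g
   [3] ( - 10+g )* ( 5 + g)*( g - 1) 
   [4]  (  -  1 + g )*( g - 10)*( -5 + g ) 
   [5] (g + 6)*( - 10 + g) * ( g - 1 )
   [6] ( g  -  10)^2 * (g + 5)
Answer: 3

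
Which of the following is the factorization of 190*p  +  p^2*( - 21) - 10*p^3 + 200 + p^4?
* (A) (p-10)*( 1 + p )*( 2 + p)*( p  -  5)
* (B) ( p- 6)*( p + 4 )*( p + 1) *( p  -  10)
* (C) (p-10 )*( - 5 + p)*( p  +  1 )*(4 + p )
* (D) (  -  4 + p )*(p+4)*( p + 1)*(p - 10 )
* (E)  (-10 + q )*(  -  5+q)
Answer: C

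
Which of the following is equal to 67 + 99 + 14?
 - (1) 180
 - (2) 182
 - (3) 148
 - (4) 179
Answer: 1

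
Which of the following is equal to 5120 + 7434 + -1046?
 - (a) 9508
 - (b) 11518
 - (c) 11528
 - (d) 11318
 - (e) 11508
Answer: e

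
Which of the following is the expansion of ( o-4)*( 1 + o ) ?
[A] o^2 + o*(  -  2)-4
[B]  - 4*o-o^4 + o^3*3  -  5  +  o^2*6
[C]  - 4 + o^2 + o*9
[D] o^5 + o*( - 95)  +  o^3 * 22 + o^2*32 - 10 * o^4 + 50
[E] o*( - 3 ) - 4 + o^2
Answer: E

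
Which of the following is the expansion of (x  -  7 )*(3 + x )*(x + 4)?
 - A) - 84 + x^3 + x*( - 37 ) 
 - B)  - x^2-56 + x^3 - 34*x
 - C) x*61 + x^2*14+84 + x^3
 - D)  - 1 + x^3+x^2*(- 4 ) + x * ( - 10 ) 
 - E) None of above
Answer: A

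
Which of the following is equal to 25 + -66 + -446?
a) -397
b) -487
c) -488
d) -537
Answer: b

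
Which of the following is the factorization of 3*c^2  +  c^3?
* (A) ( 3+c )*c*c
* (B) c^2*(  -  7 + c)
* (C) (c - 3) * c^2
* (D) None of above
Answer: A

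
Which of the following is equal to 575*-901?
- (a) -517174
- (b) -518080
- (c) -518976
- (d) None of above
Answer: d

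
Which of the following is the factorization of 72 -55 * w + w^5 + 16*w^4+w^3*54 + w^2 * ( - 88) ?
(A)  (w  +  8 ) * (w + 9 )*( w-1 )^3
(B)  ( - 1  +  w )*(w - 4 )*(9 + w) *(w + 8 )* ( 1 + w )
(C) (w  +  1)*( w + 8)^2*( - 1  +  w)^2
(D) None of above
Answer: D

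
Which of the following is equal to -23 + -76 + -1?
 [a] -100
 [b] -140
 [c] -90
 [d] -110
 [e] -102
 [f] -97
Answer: a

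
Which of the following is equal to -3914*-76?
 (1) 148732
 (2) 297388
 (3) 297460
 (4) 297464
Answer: 4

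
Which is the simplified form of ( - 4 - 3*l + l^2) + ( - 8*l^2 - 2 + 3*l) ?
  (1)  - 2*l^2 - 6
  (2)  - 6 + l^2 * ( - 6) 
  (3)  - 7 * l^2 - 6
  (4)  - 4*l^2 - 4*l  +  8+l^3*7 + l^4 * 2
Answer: 3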